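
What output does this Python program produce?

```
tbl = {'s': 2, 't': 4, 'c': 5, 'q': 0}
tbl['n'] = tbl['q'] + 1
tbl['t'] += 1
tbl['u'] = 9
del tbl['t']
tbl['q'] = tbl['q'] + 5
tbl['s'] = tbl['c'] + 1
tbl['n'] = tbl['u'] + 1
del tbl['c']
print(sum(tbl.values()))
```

30

tbl['n'] = tbl['q']+1 = 1 → {'s': 2, 't': 4, 'c': 5, 'q': 0, 'n': 1}
tbl['t'] = 4+1 = 5 → {'s': 2, 't': 5, 'c': 5, 'q': 0, 'n': 1}
tbl['u'] = 9 → {'s': 2, 't': 5, 'c': 5, 'q': 0, 'n': 1, 'u': 9}
del 't' → {'s': 2, 'c': 5, 'q': 0, 'n': 1, 'u': 9}
tbl['q'] = tbl['q']+5 = 5 → {'s': 2, 'c': 5, 'q': 5, 'n': 1, 'u': 9}
tbl['s'] = tbl['c']+1 = 6 → {'s': 6, 'c': 5, 'q': 5, 'n': 1, 'u': 9}
tbl['n'] = tbl['u']+1 = 10 → {'s': 6, 'c': 5, 'q': 5, 'n': 10, 'u': 9}
del 'c' → {'s': 6, 'q': 5, 'n': 10, 'u': 9}
sum of values = 30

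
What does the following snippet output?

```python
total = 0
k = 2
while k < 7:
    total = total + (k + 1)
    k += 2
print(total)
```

15

k=2: total = 0+3 = 3
k=4: total = 3+5 = 8
k=6: total = 8+7 = 15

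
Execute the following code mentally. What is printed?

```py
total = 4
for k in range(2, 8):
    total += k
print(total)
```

31

k=2: total = 4+2 = 6
k=3: total = 6+3 = 9
k=4: total = 9+4 = 13
k=5: total = 13+5 = 18
k=6: total = 18+6 = 24
k=7: total = 24+7 = 31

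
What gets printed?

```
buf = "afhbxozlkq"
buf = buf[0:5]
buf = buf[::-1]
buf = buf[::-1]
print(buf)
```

slice [0:5] → 'afhbx'
reverse → 'xbhfa'
reverse → 'afhbx'

afhbx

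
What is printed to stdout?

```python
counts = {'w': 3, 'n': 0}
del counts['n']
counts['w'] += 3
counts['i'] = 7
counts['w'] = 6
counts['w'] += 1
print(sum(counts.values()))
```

del 'n' → {'w': 3}
counts['w'] = 3+3 = 6 → {'w': 6}
counts['i'] = 7 → {'w': 6, 'i': 7}
counts['w'] = 6 → {'w': 6, 'i': 7}
counts['w'] = 6+1 = 7 → {'w': 7, 'i': 7}
sum of values = 14

14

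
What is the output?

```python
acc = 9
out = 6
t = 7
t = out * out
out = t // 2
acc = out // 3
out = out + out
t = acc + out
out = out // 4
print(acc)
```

6

t = 6*6 = 36
out = 36//2 = 18
acc = 18//3 = 6
out = 18+18 = 36
t = 6+36 = 42
out = 36//4 = 9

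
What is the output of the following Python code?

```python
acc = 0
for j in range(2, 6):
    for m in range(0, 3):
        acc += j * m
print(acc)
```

j=2,m=0: acc = 0+0 = 0
j=2,m=1: acc = 0+2 = 2
j=2,m=2: acc = 2+4 = 6
j=3,m=0: acc = 6+0 = 6
j=3,m=1: acc = 6+3 = 9
j=3,m=2: acc = 9+6 = 15
j=4,m=0: acc = 15+0 = 15
j=4,m=1: acc = 15+4 = 19
j=4,m=2: acc = 19+8 = 27
j=5,m=0: acc = 27+0 = 27
j=5,m=1: acc = 27+5 = 32
j=5,m=2: acc = 32+10 = 42

42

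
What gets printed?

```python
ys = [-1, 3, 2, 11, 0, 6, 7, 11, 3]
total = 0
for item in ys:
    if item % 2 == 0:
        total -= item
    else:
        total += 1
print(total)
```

-2

item=-1: not even, total = 0+1 = 1
item=3: not even, total = 1+1 = 2
item=2: even, total = 2-2 = 0
item=11: not even, total = 0+1 = 1
item=0: even, total = 1-0 = 1
item=6: even, total = 1-6 = -5
item=7: not even, total = (-5)+1 = -4
item=11: not even, total = (-4)+1 = -3
item=3: not even, total = (-3)+1 = -2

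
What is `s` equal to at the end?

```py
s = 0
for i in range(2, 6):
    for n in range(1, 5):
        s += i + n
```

96

i=2,n=1: s = 0+3 = 3
i=2,n=2: s = 3+4 = 7
i=2,n=3: s = 7+5 = 12
i=2,n=4: s = 12+6 = 18
i=3,n=1: s = 18+4 = 22
i=3,n=2: s = 22+5 = 27
i=3,n=3: s = 27+6 = 33
i=3,n=4: s = 33+7 = 40
i=4,n=1: s = 40+5 = 45
i=4,n=2: s = 45+6 = 51
i=4,n=3: s = 51+7 = 58
i=4,n=4: s = 58+8 = 66
i=5,n=1: s = 66+6 = 72
i=5,n=2: s = 72+7 = 79
i=5,n=3: s = 79+8 = 87
i=5,n=4: s = 87+9 = 96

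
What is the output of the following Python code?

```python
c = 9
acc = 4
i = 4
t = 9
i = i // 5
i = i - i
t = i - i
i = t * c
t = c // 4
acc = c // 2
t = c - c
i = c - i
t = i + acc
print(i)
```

i = 4//5 = 0
i = 0-0 = 0
t = 0-0 = 0
i = 0*9 = 0
t = 9//4 = 2
acc = 9//2 = 4
t = 9-9 = 0
i = 9-0 = 9
t = 9+4 = 13

9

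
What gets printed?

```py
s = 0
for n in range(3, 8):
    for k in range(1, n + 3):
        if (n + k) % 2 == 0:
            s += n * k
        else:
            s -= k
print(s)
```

n=3,k=1: even sum, s = 0+3 = 3
n=3,k=2: odd sum, s = 3-2 = 1
n=3,k=3: even sum, s = 1+9 = 10
n=3,k=4: odd sum, s = 10-4 = 6
n=3,k=5: even sum, s = 6+15 = 21
n=4,k=1: odd sum, s = 21-1 = 20
n=4,k=2: even sum, s = 20+8 = 28
n=4,k=3: odd sum, s = 28-3 = 25
n=4,k=4: even sum, s = 25+16 = 41
n=4,k=5: odd sum, s = 41-5 = 36
n=4,k=6: even sum, s = 36+24 = 60
n=5,k=1: even sum, s = 60+5 = 65
n=5,k=2: odd sum, s = 65-2 = 63
n=5,k=3: even sum, s = 63+15 = 78
n=5,k=4: odd sum, s = 78-4 = 74
n=5,k=5: even sum, s = 74+25 = 99
n=5,k=6: odd sum, s = 99-6 = 93
n=5,k=7: even sum, s = 93+35 = 128
n=6,k=1: odd sum, s = 128-1 = 127
n=6,k=2: even sum, s = 127+12 = 139
n=6,k=3: odd sum, s = 139-3 = 136
n=6,k=4: even sum, s = 136+24 = 160
n=6,k=5: odd sum, s = 160-5 = 155
n=6,k=6: even sum, s = 155+36 = 191
n=6,k=7: odd sum, s = 191-7 = 184
n=6,k=8: even sum, s = 184+48 = 232
n=7,k=1: even sum, s = 232+7 = 239
n=7,k=2: odd sum, s = 239-2 = 237
n=7,k=3: even sum, s = 237+21 = 258
n=7,k=4: odd sum, s = 258-4 = 254
n=7,k=5: even sum, s = 254+35 = 289
n=7,k=6: odd sum, s = 289-6 = 283
n=7,k=7: even sum, s = 283+49 = 332
n=7,k=8: odd sum, s = 332-8 = 324
n=7,k=9: even sum, s = 324+63 = 387

387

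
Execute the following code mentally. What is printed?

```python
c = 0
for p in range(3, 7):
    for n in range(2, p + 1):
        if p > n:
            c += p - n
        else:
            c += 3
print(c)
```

p=3,n=2: 3>2, c = 0+1 = 1
p=3,n=3: not 3>3, c = 1+3 = 4
p=4,n=2: 4>2, c = 4+2 = 6
p=4,n=3: 4>3, c = 6+1 = 7
p=4,n=4: not 4>4, c = 7+3 = 10
p=5,n=2: 5>2, c = 10+3 = 13
p=5,n=3: 5>3, c = 13+2 = 15
p=5,n=4: 5>4, c = 15+1 = 16
p=5,n=5: not 5>5, c = 16+3 = 19
p=6,n=2: 6>2, c = 19+4 = 23
p=6,n=3: 6>3, c = 23+3 = 26
p=6,n=4: 6>4, c = 26+2 = 28
p=6,n=5: 6>5, c = 28+1 = 29
p=6,n=6: not 6>6, c = 29+3 = 32

32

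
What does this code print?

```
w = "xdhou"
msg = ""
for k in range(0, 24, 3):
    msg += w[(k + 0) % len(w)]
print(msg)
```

xoduhxod

k=0: add w[0]='x' → 'x'
k=3: add w[3]='o' → 'xo'
k=6: add w[1]='d' → 'xod'
k=9: add w[4]='u' → 'xodu'
k=12: add w[2]='h' → 'xoduh'
k=15: add w[0]='x' → 'xoduhx'
k=18: add w[3]='o' → 'xoduhxo'
k=21: add w[1]='d' → 'xoduhxod'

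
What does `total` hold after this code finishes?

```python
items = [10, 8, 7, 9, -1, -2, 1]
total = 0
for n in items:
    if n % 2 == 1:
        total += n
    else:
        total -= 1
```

13

n=10: not odd, total = 0-1 = -1
n=8: not odd, total = (-1)-1 = -2
n=7: odd, total = (-2)+7 = 5
n=9: odd, total = 5+9 = 14
n=-1: odd, total = 14+(-1) = 13
n=-2: not odd, total = 13-1 = 12
n=1: odd, total = 12+1 = 13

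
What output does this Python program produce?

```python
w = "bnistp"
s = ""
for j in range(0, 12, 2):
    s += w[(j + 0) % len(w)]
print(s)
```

j=0: add w[0]='b' → 'b'
j=2: add w[2]='i' → 'bi'
j=4: add w[4]='t' → 'bit'
j=6: add w[0]='b' → 'bitb'
j=8: add w[2]='i' → 'bitbi'
j=10: add w[4]='t' → 'bitbit'

bitbit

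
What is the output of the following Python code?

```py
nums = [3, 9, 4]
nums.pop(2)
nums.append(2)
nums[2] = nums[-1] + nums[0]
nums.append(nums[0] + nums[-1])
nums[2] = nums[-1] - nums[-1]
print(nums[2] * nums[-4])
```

pop(2) removes 4 → [3, 9]
append 2 → [3, 9, 2]
nums[2] = nums[-1]+nums[0] = 2+3 = 5 → [3, 9, 5]
append nums[0]+nums[-1] = 3+5 = 8 → [3, 9, 5, 8]
nums[2] = nums[-1]-nums[-1] = 8-8 = 0 → [3, 9, 0, 8]
nums[2]*nums[-4] = 0*3 = 0

0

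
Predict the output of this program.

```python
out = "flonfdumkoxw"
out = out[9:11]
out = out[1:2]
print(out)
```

x

slice [9:11] → 'ox'
slice [1:2] → 'x'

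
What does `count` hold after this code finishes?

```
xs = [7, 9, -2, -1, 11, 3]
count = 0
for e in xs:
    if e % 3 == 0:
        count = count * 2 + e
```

21

e=7: not %3==0
e=9: %3==0, count = 0*2+9 = 9
e=-2: not %3==0
e=-1: not %3==0
e=11: not %3==0
e=3: %3==0, count = 9*2+3 = 21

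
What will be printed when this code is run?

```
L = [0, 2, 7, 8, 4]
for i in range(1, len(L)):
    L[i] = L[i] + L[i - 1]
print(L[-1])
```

21

i=1: L[1] = 2+0 = 2 → [0, 2, 7, 8, 4]
i=2: L[2] = 7+2 = 9 → [0, 2, 9, 8, 4]
i=3: L[3] = 8+9 = 17 → [0, 2, 9, 17, 4]
i=4: L[4] = 4+17 = 21 → [0, 2, 9, 17, 21]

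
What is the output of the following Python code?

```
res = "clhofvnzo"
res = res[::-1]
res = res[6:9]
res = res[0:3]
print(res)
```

hlc

reverse → 'oznvfohlc'
slice [6:9] → 'hlc'
slice [0:3] → 'hlc'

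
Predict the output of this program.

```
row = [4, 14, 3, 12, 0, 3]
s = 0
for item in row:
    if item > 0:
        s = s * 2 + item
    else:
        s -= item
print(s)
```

item=4: >0, s = 0*2+4 = 4
item=14: >0, s = 4*2+14 = 22
item=3: >0, s = 22*2+3 = 47
item=12: >0, s = 47*2+12 = 106
item=0: not >0, s = 106-0 = 106
item=3: >0, s = 106*2+3 = 215

215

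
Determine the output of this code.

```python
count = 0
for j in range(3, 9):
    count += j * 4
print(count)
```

132

j=3: count = 0+3*4 = 12
j=4: count = 12+4*4 = 28
j=5: count = 28+5*4 = 48
j=6: count = 48+6*4 = 72
j=7: count = 72+7*4 = 100
j=8: count = 100+8*4 = 132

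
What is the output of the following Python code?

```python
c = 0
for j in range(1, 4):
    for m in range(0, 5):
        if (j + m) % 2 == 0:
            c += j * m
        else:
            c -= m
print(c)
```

j=1,m=0: odd sum, c = 0-0 = 0
j=1,m=1: even sum, c = 0+1 = 1
j=1,m=2: odd sum, c = 1-2 = -1
j=1,m=3: even sum, c = (-1)+3 = 2
j=1,m=4: odd sum, c = 2-4 = -2
j=2,m=0: even sum, c = (-2)+0 = -2
j=2,m=1: odd sum, c = (-2)-1 = -3
j=2,m=2: even sum, c = (-3)+4 = 1
j=2,m=3: odd sum, c = 1-3 = -2
j=2,m=4: even sum, c = (-2)+8 = 6
j=3,m=0: odd sum, c = 6-0 = 6
j=3,m=1: even sum, c = 6+3 = 9
j=3,m=2: odd sum, c = 9-2 = 7
j=3,m=3: even sum, c = 7+9 = 16
j=3,m=4: odd sum, c = 16-4 = 12

12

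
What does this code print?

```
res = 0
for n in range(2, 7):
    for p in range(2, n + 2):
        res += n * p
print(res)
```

355

n=2,p=2: res = 0+4 = 4
n=2,p=3: res = 4+6 = 10
n=3,p=2: res = 10+6 = 16
n=3,p=3: res = 16+9 = 25
n=3,p=4: res = 25+12 = 37
n=4,p=2: res = 37+8 = 45
n=4,p=3: res = 45+12 = 57
n=4,p=4: res = 57+16 = 73
n=4,p=5: res = 73+20 = 93
n=5,p=2: res = 93+10 = 103
n=5,p=3: res = 103+15 = 118
n=5,p=4: res = 118+20 = 138
n=5,p=5: res = 138+25 = 163
n=5,p=6: res = 163+30 = 193
n=6,p=2: res = 193+12 = 205
n=6,p=3: res = 205+18 = 223
n=6,p=4: res = 223+24 = 247
n=6,p=5: res = 247+30 = 277
n=6,p=6: res = 277+36 = 313
n=6,p=7: res = 313+42 = 355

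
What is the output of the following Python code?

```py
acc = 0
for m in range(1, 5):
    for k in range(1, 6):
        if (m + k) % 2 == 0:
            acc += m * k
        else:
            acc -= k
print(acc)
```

42

m=1,k=1: even sum, acc = 0+1 = 1
m=1,k=2: odd sum, acc = 1-2 = -1
m=1,k=3: even sum, acc = (-1)+3 = 2
m=1,k=4: odd sum, acc = 2-4 = -2
m=1,k=5: even sum, acc = (-2)+5 = 3
m=2,k=1: odd sum, acc = 3-1 = 2
m=2,k=2: even sum, acc = 2+4 = 6
m=2,k=3: odd sum, acc = 6-3 = 3
m=2,k=4: even sum, acc = 3+8 = 11
m=2,k=5: odd sum, acc = 11-5 = 6
m=3,k=1: even sum, acc = 6+3 = 9
m=3,k=2: odd sum, acc = 9-2 = 7
m=3,k=3: even sum, acc = 7+9 = 16
m=3,k=4: odd sum, acc = 16-4 = 12
m=3,k=5: even sum, acc = 12+15 = 27
m=4,k=1: odd sum, acc = 27-1 = 26
m=4,k=2: even sum, acc = 26+8 = 34
m=4,k=3: odd sum, acc = 34-3 = 31
m=4,k=4: even sum, acc = 31+16 = 47
m=4,k=5: odd sum, acc = 47-5 = 42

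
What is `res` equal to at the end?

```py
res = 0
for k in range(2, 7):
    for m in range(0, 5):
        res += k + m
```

k=2,m=0: res = 0+2 = 2
k=2,m=1: res = 2+3 = 5
k=2,m=2: res = 5+4 = 9
k=2,m=3: res = 9+5 = 14
k=2,m=4: res = 14+6 = 20
k=3,m=0: res = 20+3 = 23
k=3,m=1: res = 23+4 = 27
k=3,m=2: res = 27+5 = 32
k=3,m=3: res = 32+6 = 38
k=3,m=4: res = 38+7 = 45
k=4,m=0: res = 45+4 = 49
k=4,m=1: res = 49+5 = 54
k=4,m=2: res = 54+6 = 60
k=4,m=3: res = 60+7 = 67
k=4,m=4: res = 67+8 = 75
k=5,m=0: res = 75+5 = 80
k=5,m=1: res = 80+6 = 86
k=5,m=2: res = 86+7 = 93
k=5,m=3: res = 93+8 = 101
k=5,m=4: res = 101+9 = 110
k=6,m=0: res = 110+6 = 116
k=6,m=1: res = 116+7 = 123
k=6,m=2: res = 123+8 = 131
k=6,m=3: res = 131+9 = 140
k=6,m=4: res = 140+10 = 150

150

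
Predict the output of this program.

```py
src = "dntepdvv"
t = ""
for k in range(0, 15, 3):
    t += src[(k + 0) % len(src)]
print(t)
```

devnp

k=0: add src[0]='d' → 'd'
k=3: add src[3]='e' → 'de'
k=6: add src[6]='v' → 'dev'
k=9: add src[1]='n' → 'devn'
k=12: add src[4]='p' → 'devnp'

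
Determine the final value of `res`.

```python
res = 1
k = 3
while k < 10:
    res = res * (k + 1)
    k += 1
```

604800

k=3: res = 1*4 = 4
k=4: res = 4*5 = 20
k=5: res = 20*6 = 120
k=6: res = 120*7 = 840
k=7: res = 840*8 = 6720
k=8: res = 6720*9 = 60480
k=9: res = 60480*10 = 604800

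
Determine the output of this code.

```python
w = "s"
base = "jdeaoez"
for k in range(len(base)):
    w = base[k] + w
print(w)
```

zeoaedjs

k=0: prepend 'j' → 'js'
k=1: prepend 'd' → 'djs'
k=2: prepend 'e' → 'edjs'
k=3: prepend 'a' → 'aedjs'
k=4: prepend 'o' → 'oaedjs'
k=5: prepend 'e' → 'eoaedjs'
k=6: prepend 'z' → 'zeoaedjs'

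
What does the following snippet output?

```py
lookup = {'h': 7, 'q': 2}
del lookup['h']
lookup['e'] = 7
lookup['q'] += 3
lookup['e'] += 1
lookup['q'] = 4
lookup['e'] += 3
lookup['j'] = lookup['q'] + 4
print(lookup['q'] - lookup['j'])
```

-4

del 'h' → {'q': 2}
lookup['e'] = 7 → {'q': 2, 'e': 7}
lookup['q'] = 2+3 = 5 → {'q': 5, 'e': 7}
lookup['e'] = 7+1 = 8 → {'q': 5, 'e': 8}
lookup['q'] = 4 → {'q': 4, 'e': 8}
lookup['e'] = 8+3 = 11 → {'q': 4, 'e': 11}
lookup['j'] = lookup['q']+4 = 8 → {'q': 4, 'e': 11, 'j': 8}
lookup['q']-lookup['j'] = 4-8 = -4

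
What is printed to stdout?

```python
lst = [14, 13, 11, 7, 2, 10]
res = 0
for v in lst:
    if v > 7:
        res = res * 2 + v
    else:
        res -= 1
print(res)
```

192

v=14: >7, res = 0*2+14 = 14
v=13: >7, res = 14*2+13 = 41
v=11: >7, res = 41*2+11 = 93
v=7: not >7, res = 93-1 = 92
v=2: not >7, res = 92-1 = 91
v=10: >7, res = 91*2+10 = 192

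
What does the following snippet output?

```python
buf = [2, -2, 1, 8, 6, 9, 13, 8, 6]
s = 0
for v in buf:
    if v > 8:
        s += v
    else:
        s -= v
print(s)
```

-7

v=2: not >8, s = 0-2 = -2
v=-2: not >8, s = (-2)-(-2) = 0
v=1: not >8, s = 0-1 = -1
v=8: not >8, s = (-1)-8 = -9
v=6: not >8, s = (-9)-6 = -15
v=9: >8, s = (-15)+9 = -6
v=13: >8, s = (-6)+13 = 7
v=8: not >8, s = 7-8 = -1
v=6: not >8, s = (-1)-6 = -7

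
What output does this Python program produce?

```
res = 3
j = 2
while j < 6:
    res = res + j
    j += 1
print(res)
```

17

j=2: res = 3+2 = 5
j=3: res = 5+3 = 8
j=4: res = 8+4 = 12
j=5: res = 12+5 = 17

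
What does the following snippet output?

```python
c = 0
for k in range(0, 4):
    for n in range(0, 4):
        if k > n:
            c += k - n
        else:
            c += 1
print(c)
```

k=0,n=0: not 0>0, c = 0+1 = 1
k=0,n=1: not 0>1, c = 1+1 = 2
k=0,n=2: not 0>2, c = 2+1 = 3
k=0,n=3: not 0>3, c = 3+1 = 4
k=1,n=0: 1>0, c = 4+1 = 5
k=1,n=1: not 1>1, c = 5+1 = 6
k=1,n=2: not 1>2, c = 6+1 = 7
k=1,n=3: not 1>3, c = 7+1 = 8
k=2,n=0: 2>0, c = 8+2 = 10
k=2,n=1: 2>1, c = 10+1 = 11
k=2,n=2: not 2>2, c = 11+1 = 12
k=2,n=3: not 2>3, c = 12+1 = 13
k=3,n=0: 3>0, c = 13+3 = 16
k=3,n=1: 3>1, c = 16+2 = 18
k=3,n=2: 3>2, c = 18+1 = 19
k=3,n=3: not 3>3, c = 19+1 = 20

20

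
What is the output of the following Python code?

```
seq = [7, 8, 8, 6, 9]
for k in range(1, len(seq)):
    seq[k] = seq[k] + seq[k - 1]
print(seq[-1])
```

38

k=1: seq[1] = 8+7 = 15 → [7, 15, 8, 6, 9]
k=2: seq[2] = 8+15 = 23 → [7, 15, 23, 6, 9]
k=3: seq[3] = 6+23 = 29 → [7, 15, 23, 29, 9]
k=4: seq[4] = 9+29 = 38 → [7, 15, 23, 29, 38]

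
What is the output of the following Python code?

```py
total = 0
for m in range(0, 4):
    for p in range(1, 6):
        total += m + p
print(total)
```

m=0,p=1: total = 0+1 = 1
m=0,p=2: total = 1+2 = 3
m=0,p=3: total = 3+3 = 6
m=0,p=4: total = 6+4 = 10
m=0,p=5: total = 10+5 = 15
m=1,p=1: total = 15+2 = 17
m=1,p=2: total = 17+3 = 20
m=1,p=3: total = 20+4 = 24
m=1,p=4: total = 24+5 = 29
m=1,p=5: total = 29+6 = 35
m=2,p=1: total = 35+3 = 38
m=2,p=2: total = 38+4 = 42
m=2,p=3: total = 42+5 = 47
m=2,p=4: total = 47+6 = 53
m=2,p=5: total = 53+7 = 60
m=3,p=1: total = 60+4 = 64
m=3,p=2: total = 64+5 = 69
m=3,p=3: total = 69+6 = 75
m=3,p=4: total = 75+7 = 82
m=3,p=5: total = 82+8 = 90

90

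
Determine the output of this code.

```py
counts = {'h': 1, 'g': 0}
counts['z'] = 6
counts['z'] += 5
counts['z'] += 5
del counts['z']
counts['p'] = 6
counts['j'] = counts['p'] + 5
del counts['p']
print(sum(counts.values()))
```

12

counts['z'] = 6 → {'h': 1, 'g': 0, 'z': 6}
counts['z'] = 6+5 = 11 → {'h': 1, 'g': 0, 'z': 11}
counts['z'] = 11+5 = 16 → {'h': 1, 'g': 0, 'z': 16}
del 'z' → {'h': 1, 'g': 0}
counts['p'] = 6 → {'h': 1, 'g': 0, 'p': 6}
counts['j'] = counts['p']+5 = 11 → {'h': 1, 'g': 0, 'p': 6, 'j': 11}
del 'p' → {'h': 1, 'g': 0, 'j': 11}
sum of values = 12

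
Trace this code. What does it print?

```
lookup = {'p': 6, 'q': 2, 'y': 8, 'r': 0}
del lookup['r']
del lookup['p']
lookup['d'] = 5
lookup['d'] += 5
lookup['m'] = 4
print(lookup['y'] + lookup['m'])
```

del 'r' → {'p': 6, 'q': 2, 'y': 8}
del 'p' → {'q': 2, 'y': 8}
lookup['d'] = 5 → {'q': 2, 'y': 8, 'd': 5}
lookup['d'] = 5+5 = 10 → {'q': 2, 'y': 8, 'd': 10}
lookup['m'] = 4 → {'q': 2, 'y': 8, 'd': 10, 'm': 4}
lookup['y']+lookup['m'] = 8+4 = 12

12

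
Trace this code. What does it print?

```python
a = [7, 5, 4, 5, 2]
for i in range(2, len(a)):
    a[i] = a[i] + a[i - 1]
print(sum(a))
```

i=2: a[2] = 4+5 = 9 → [7, 5, 9, 5, 2]
i=3: a[3] = 5+9 = 14 → [7, 5, 9, 14, 2]
i=4: a[4] = 2+14 = 16 → [7, 5, 9, 14, 16]
sum = 51

51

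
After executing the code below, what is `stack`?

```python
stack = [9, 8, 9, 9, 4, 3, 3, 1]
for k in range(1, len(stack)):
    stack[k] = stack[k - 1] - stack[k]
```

[9, 1, -8, -17, -21, -24, -27, -28]

k=1: stack[1] = 9-8 = 1 → [9, 1, 9, 9, 4, 3, 3, 1]
k=2: stack[2] = 1-9 = -8 → [9, 1, -8, 9, 4, 3, 3, 1]
k=3: stack[3] = (-8)-9 = -17 → [9, 1, -8, -17, 4, 3, 3, 1]
k=4: stack[4] = (-17)-4 = -21 → [9, 1, -8, -17, -21, 3, 3, 1]
k=5: stack[5] = (-21)-3 = -24 → [9, 1, -8, -17, -21, -24, 3, 1]
k=6: stack[6] = (-24)-3 = -27 → [9, 1, -8, -17, -21, -24, -27, 1]
k=7: stack[7] = (-27)-1 = -28 → [9, 1, -8, -17, -21, -24, -27, -28]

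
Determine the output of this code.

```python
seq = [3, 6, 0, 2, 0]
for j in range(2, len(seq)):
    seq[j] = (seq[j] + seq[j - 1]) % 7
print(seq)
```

[3, 6, 6, 1, 1]

j=2: seq[2] = (0+6)%7 = 6 → [3, 6, 6, 2, 0]
j=3: seq[3] = (2+6)%7 = 1 → [3, 6, 6, 1, 0]
j=4: seq[4] = (0+1)%7 = 1 → [3, 6, 6, 1, 1]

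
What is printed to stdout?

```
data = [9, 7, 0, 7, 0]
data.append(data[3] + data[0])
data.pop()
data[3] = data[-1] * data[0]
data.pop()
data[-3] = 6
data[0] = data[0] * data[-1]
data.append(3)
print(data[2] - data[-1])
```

append data[3]+data[0] = 7+9 = 16 → [9, 7, 0, 7, 0, 16]
pop() removes 16 → [9, 7, 0, 7, 0]
data[3] = data[-1]*data[0] = 0*9 = 0 → [9, 7, 0, 0, 0]
pop() removes 0 → [9, 7, 0, 0]
data[-3] = 6 → [9, 6, 0, 0]
data[0] = data[0]*data[-1] = 9*0 = 0 → [0, 6, 0, 0]
append 3 → [0, 6, 0, 0, 3]
data[2]-data[-1] = 0-3 = -3

-3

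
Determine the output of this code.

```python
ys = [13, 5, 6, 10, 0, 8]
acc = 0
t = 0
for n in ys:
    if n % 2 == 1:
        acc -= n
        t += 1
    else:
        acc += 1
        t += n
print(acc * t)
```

-364

n=13: odd, acc = 0-13 = -13; t=1
n=5: odd, acc = (-13)-5 = -18; t=2
n=6: not odd, acc = (-18)+1 = -17; t=8
n=10: not odd, acc = (-17)+1 = -16; t=18
n=0: not odd, acc = (-16)+1 = -15; t=18
n=8: not odd, acc = (-15)+1 = -14; t=26
acc*t = (-14)*26 = -364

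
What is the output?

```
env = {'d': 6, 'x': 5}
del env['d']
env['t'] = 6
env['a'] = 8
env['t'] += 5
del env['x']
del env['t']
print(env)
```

{'a': 8}

del 'd' → {'x': 5}
env['t'] = 6 → {'x': 5, 't': 6}
env['a'] = 8 → {'x': 5, 't': 6, 'a': 8}
env['t'] = 6+5 = 11 → {'x': 5, 't': 11, 'a': 8}
del 'x' → {'t': 11, 'a': 8}
del 't' → {'a': 8}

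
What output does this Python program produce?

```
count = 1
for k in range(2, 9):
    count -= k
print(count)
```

k=2: count = 1-2 = -1
k=3: count = (-1)-3 = -4
k=4: count = (-4)-4 = -8
k=5: count = (-8)-5 = -13
k=6: count = (-13)-6 = -19
k=7: count = (-19)-7 = -26
k=8: count = (-26)-8 = -34

-34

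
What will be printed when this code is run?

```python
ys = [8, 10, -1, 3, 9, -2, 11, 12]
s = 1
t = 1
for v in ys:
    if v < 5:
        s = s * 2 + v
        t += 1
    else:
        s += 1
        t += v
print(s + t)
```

v=8: not <5, s = 1+1 = 2; t=9
v=10: not <5, s = 2+1 = 3; t=19
v=-1: <5, s = 3*2+(-1) = 5; t=20
v=3: <5, s = 5*2+3 = 13; t=21
v=9: not <5, s = 13+1 = 14; t=30
v=-2: <5, s = 14*2+(-2) = 26; t=31
v=11: not <5, s = 26+1 = 27; t=42
v=12: not <5, s = 27+1 = 28; t=54
s+t = 28+54 = 82

82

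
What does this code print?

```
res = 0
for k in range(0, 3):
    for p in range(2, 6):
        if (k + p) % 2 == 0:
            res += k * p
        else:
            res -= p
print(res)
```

k=0,p=2: even sum, res = 0+0 = 0
k=0,p=3: odd sum, res = 0-3 = -3
k=0,p=4: even sum, res = (-3)+0 = -3
k=0,p=5: odd sum, res = (-3)-5 = -8
k=1,p=2: odd sum, res = (-8)-2 = -10
k=1,p=3: even sum, res = (-10)+3 = -7
k=1,p=4: odd sum, res = (-7)-4 = -11
k=1,p=5: even sum, res = (-11)+5 = -6
k=2,p=2: even sum, res = (-6)+4 = -2
k=2,p=3: odd sum, res = (-2)-3 = -5
k=2,p=4: even sum, res = (-5)+8 = 3
k=2,p=5: odd sum, res = 3-5 = -2

-2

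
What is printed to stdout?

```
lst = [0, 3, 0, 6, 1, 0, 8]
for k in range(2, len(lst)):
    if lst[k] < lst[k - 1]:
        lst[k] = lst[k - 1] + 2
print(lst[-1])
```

12

k=2: 0<3, lst[2] = 3+2 = 5 → [0, 3, 5, 6, 1, 0, 8]
k=3: 6>=5, unchanged → [0, 3, 5, 6, 1, 0, 8]
k=4: 1<6, lst[4] = 6+2 = 8 → [0, 3, 5, 6, 8, 0, 8]
k=5: 0<8, lst[5] = 8+2 = 10 → [0, 3, 5, 6, 8, 10, 8]
k=6: 8<10, lst[6] = 10+2 = 12 → [0, 3, 5, 6, 8, 10, 12]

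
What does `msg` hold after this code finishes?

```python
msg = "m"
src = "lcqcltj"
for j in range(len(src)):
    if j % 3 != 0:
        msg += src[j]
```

'mcqlt'

j=0: skip
j=1: add 'c' → 'mc'
j=2: add 'q' → 'mcq'
j=3: skip
j=4: add 'l' → 'mcql'
j=5: add 't' → 'mcqlt'
j=6: skip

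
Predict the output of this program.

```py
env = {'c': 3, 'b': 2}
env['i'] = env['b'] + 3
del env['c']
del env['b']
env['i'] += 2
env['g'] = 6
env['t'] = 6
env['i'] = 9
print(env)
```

env['i'] = env['b']+3 = 5 → {'c': 3, 'b': 2, 'i': 5}
del 'c' → {'b': 2, 'i': 5}
del 'b' → {'i': 5}
env['i'] = 5+2 = 7 → {'i': 7}
env['g'] = 6 → {'i': 7, 'g': 6}
env['t'] = 6 → {'i': 7, 'g': 6, 't': 6}
env['i'] = 9 → {'i': 9, 'g': 6, 't': 6}

{'i': 9, 'g': 6, 't': 6}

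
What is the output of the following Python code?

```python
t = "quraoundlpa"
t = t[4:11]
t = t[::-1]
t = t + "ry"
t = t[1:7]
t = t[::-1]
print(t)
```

oundlp

slice [4:11] → 'oundlpa'
reverse → 'apldnuo'
+ 'ry' → 'apldnuory'
slice [1:7] → 'pldnuo'
reverse → 'oundlp'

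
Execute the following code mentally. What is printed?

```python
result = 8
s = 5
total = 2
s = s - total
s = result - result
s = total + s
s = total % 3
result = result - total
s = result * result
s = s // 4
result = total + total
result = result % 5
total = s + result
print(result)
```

4

s = 5-2 = 3
s = 8-8 = 0
s = 2+0 = 2
s = 2%3 = 2
result = 8-2 = 6
s = 6*6 = 36
s = 36//4 = 9
result = 2+2 = 4
result = 4%5 = 4
total = 9+4 = 13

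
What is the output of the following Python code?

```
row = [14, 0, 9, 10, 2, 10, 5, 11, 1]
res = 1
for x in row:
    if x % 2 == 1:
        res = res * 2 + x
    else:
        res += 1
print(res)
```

187

x=14: not odd, res = 1+1 = 2
x=0: not odd, res = 2+1 = 3
x=9: odd, res = 3*2+9 = 15
x=10: not odd, res = 15+1 = 16
x=2: not odd, res = 16+1 = 17
x=10: not odd, res = 17+1 = 18
x=5: odd, res = 18*2+5 = 41
x=11: odd, res = 41*2+11 = 93
x=1: odd, res = 93*2+1 = 187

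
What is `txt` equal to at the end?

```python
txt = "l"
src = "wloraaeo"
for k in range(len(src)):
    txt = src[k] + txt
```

'oeaarolwl'

k=0: prepend 'w' → 'wl'
k=1: prepend 'l' → 'lwl'
k=2: prepend 'o' → 'olwl'
k=3: prepend 'r' → 'rolwl'
k=4: prepend 'a' → 'arolwl'
k=5: prepend 'a' → 'aarolwl'
k=6: prepend 'e' → 'eaarolwl'
k=7: prepend 'o' → 'oeaarolwl'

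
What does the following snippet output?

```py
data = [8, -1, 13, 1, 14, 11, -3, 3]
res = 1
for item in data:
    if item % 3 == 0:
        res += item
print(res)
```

1

item=8: not %3==0
item=-1: not %3==0
item=13: not %3==0
item=1: not %3==0
item=14: not %3==0
item=11: not %3==0
item=-3: %3==0, res = 1+(-3) = -2
item=3: %3==0, res = (-2)+3 = 1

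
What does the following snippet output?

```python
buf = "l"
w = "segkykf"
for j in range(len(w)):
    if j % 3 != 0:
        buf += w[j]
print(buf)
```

legyk

j=0: skip
j=1: add 'e' → 'le'
j=2: add 'g' → 'leg'
j=3: skip
j=4: add 'y' → 'legy'
j=5: add 'k' → 'legyk'
j=6: skip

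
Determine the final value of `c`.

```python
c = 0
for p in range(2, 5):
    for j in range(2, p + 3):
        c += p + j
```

81

p=2,j=2: c = 0+4 = 4
p=2,j=3: c = 4+5 = 9
p=2,j=4: c = 9+6 = 15
p=3,j=2: c = 15+5 = 20
p=3,j=3: c = 20+6 = 26
p=3,j=4: c = 26+7 = 33
p=3,j=5: c = 33+8 = 41
p=4,j=2: c = 41+6 = 47
p=4,j=3: c = 47+7 = 54
p=4,j=4: c = 54+8 = 62
p=4,j=5: c = 62+9 = 71
p=4,j=6: c = 71+10 = 81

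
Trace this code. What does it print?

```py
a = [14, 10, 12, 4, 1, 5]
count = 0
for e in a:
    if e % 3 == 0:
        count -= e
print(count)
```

-12

e=14: not %3==0
e=10: not %3==0
e=12: %3==0, count = 0-12 = -12
e=4: not %3==0
e=1: not %3==0
e=5: not %3==0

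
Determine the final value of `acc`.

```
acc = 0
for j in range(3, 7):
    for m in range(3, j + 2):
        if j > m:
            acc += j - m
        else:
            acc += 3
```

j=3,m=3: not 3>3, acc = 0+3 = 3
j=3,m=4: not 3>4, acc = 3+3 = 6
j=4,m=3: 4>3, acc = 6+1 = 7
j=4,m=4: not 4>4, acc = 7+3 = 10
j=4,m=5: not 4>5, acc = 10+3 = 13
j=5,m=3: 5>3, acc = 13+2 = 15
j=5,m=4: 5>4, acc = 15+1 = 16
j=5,m=5: not 5>5, acc = 16+3 = 19
j=5,m=6: not 5>6, acc = 19+3 = 22
j=6,m=3: 6>3, acc = 22+3 = 25
j=6,m=4: 6>4, acc = 25+2 = 27
j=6,m=5: 6>5, acc = 27+1 = 28
j=6,m=6: not 6>6, acc = 28+3 = 31
j=6,m=7: not 6>7, acc = 31+3 = 34

34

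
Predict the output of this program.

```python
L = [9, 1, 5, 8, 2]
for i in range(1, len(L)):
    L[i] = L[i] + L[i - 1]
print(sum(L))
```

i=1: L[1] = 1+9 = 10 → [9, 10, 5, 8, 2]
i=2: L[2] = 5+10 = 15 → [9, 10, 15, 8, 2]
i=3: L[3] = 8+15 = 23 → [9, 10, 15, 23, 2]
i=4: L[4] = 2+23 = 25 → [9, 10, 15, 23, 25]
sum = 82

82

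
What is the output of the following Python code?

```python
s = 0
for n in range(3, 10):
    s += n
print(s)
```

42

n=3: s = 0+3 = 3
n=4: s = 3+4 = 7
n=5: s = 7+5 = 12
n=6: s = 12+6 = 18
n=7: s = 18+7 = 25
n=8: s = 25+8 = 33
n=9: s = 33+9 = 42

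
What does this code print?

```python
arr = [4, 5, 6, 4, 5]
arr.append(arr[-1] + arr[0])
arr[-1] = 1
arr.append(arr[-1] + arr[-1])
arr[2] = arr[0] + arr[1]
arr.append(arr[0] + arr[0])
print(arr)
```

append arr[-1]+arr[0] = 5+4 = 9 → [4, 5, 6, 4, 5, 9]
arr[-1] = 1 → [4, 5, 6, 4, 5, 1]
append arr[-1]+arr[-1] = 1+1 = 2 → [4, 5, 6, 4, 5, 1, 2]
arr[2] = arr[0]+arr[1] = 4+5 = 9 → [4, 5, 9, 4, 5, 1, 2]
append arr[0]+arr[0] = 4+4 = 8 → [4, 5, 9, 4, 5, 1, 2, 8]

[4, 5, 9, 4, 5, 1, 2, 8]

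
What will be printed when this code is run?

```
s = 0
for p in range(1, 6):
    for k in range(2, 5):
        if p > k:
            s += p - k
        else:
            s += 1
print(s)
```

19

p=1,k=2: not 1>2, s = 0+1 = 1
p=1,k=3: not 1>3, s = 1+1 = 2
p=1,k=4: not 1>4, s = 2+1 = 3
p=2,k=2: not 2>2, s = 3+1 = 4
p=2,k=3: not 2>3, s = 4+1 = 5
p=2,k=4: not 2>4, s = 5+1 = 6
p=3,k=2: 3>2, s = 6+1 = 7
p=3,k=3: not 3>3, s = 7+1 = 8
p=3,k=4: not 3>4, s = 8+1 = 9
p=4,k=2: 4>2, s = 9+2 = 11
p=4,k=3: 4>3, s = 11+1 = 12
p=4,k=4: not 4>4, s = 12+1 = 13
p=5,k=2: 5>2, s = 13+3 = 16
p=5,k=3: 5>3, s = 16+2 = 18
p=5,k=4: 5>4, s = 18+1 = 19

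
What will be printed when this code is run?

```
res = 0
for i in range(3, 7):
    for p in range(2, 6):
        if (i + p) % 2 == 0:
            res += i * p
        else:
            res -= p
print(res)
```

i=3,p=2: odd sum, res = 0-2 = -2
i=3,p=3: even sum, res = (-2)+9 = 7
i=3,p=4: odd sum, res = 7-4 = 3
i=3,p=5: even sum, res = 3+15 = 18
i=4,p=2: even sum, res = 18+8 = 26
i=4,p=3: odd sum, res = 26-3 = 23
i=4,p=4: even sum, res = 23+16 = 39
i=4,p=5: odd sum, res = 39-5 = 34
i=5,p=2: odd sum, res = 34-2 = 32
i=5,p=3: even sum, res = 32+15 = 47
i=5,p=4: odd sum, res = 47-4 = 43
i=5,p=5: even sum, res = 43+25 = 68
i=6,p=2: even sum, res = 68+12 = 80
i=6,p=3: odd sum, res = 80-3 = 77
i=6,p=4: even sum, res = 77+24 = 101
i=6,p=5: odd sum, res = 101-5 = 96

96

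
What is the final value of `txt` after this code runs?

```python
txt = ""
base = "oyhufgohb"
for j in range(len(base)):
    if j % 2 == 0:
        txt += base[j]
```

j=0: add 'o' → 'o'
j=1: skip
j=2: add 'h' → 'oh'
j=3: skip
j=4: add 'f' → 'ohf'
j=5: skip
j=6: add 'o' → 'ohfo'
j=7: skip
j=8: add 'b' → 'ohfob'

'ohfob'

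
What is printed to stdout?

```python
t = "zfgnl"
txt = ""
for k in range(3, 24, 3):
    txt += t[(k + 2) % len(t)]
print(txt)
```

znflgzn

k=3: add t[0]='z' → 'z'
k=6: add t[3]='n' → 'zn'
k=9: add t[1]='f' → 'znf'
k=12: add t[4]='l' → 'znfl'
k=15: add t[2]='g' → 'znflg'
k=18: add t[0]='z' → 'znflgz'
k=21: add t[3]='n' → 'znflgzn'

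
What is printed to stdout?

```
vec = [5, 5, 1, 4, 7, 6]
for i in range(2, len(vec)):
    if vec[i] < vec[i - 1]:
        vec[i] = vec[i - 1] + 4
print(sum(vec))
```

i=2: 1<5, vec[2] = 5+4 = 9 → [5, 5, 9, 4, 7, 6]
i=3: 4<9, vec[3] = 9+4 = 13 → [5, 5, 9, 13, 7, 6]
i=4: 7<13, vec[4] = 13+4 = 17 → [5, 5, 9, 13, 17, 6]
i=5: 6<17, vec[5] = 17+4 = 21 → [5, 5, 9, 13, 17, 21]
sum = 70

70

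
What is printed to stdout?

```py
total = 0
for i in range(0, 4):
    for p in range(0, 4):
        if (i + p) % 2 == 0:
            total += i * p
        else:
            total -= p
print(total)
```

8

i=0,p=0: even sum, total = 0+0 = 0
i=0,p=1: odd sum, total = 0-1 = -1
i=0,p=2: even sum, total = (-1)+0 = -1
i=0,p=3: odd sum, total = (-1)-3 = -4
i=1,p=0: odd sum, total = (-4)-0 = -4
i=1,p=1: even sum, total = (-4)+1 = -3
i=1,p=2: odd sum, total = (-3)-2 = -5
i=1,p=3: even sum, total = (-5)+3 = -2
i=2,p=0: even sum, total = (-2)+0 = -2
i=2,p=1: odd sum, total = (-2)-1 = -3
i=2,p=2: even sum, total = (-3)+4 = 1
i=2,p=3: odd sum, total = 1-3 = -2
i=3,p=0: odd sum, total = (-2)-0 = -2
i=3,p=1: even sum, total = (-2)+3 = 1
i=3,p=2: odd sum, total = 1-2 = -1
i=3,p=3: even sum, total = (-1)+9 = 8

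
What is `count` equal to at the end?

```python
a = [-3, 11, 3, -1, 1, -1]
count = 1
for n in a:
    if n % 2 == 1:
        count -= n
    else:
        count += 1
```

n=-3: odd, count = 1-(-3) = 4
n=11: odd, count = 4-11 = -7
n=3: odd, count = (-7)-3 = -10
n=-1: odd, count = (-10)-(-1) = -9
n=1: odd, count = (-9)-1 = -10
n=-1: odd, count = (-10)-(-1) = -9

-9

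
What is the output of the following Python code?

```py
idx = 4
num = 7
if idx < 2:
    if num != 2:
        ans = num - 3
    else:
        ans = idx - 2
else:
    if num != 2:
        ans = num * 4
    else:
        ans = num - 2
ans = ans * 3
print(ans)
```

idx=4, num=7
idx < 2 is False; num != 2 is True
→ ans = num * 4 = 28
ans = 28*3 = 84

84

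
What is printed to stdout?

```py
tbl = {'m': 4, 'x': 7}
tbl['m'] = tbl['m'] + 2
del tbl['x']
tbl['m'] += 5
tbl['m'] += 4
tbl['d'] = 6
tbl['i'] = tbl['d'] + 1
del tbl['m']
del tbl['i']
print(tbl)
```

tbl['m'] = tbl['m']+2 = 6 → {'m': 6, 'x': 7}
del 'x' → {'m': 6}
tbl['m'] = 6+5 = 11 → {'m': 11}
tbl['m'] = 11+4 = 15 → {'m': 15}
tbl['d'] = 6 → {'m': 15, 'd': 6}
tbl['i'] = tbl['d']+1 = 7 → {'m': 15, 'd': 6, 'i': 7}
del 'm' → {'d': 6, 'i': 7}
del 'i' → {'d': 6}

{'d': 6}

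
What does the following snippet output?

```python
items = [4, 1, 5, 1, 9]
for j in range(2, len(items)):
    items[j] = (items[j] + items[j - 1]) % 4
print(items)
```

j=2: items[2] = (5+1)%4 = 2 → [4, 1, 2, 1, 9]
j=3: items[3] = (1+2)%4 = 3 → [4, 1, 2, 3, 9]
j=4: items[4] = (9+3)%4 = 0 → [4, 1, 2, 3, 0]

[4, 1, 2, 3, 0]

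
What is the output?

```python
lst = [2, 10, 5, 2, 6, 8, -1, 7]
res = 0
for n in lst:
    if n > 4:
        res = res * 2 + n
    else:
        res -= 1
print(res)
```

205

n=2: not >4, res = 0-1 = -1
n=10: >4, res = (-1)*2+10 = 8
n=5: >4, res = 8*2+5 = 21
n=2: not >4, res = 21-1 = 20
n=6: >4, res = 20*2+6 = 46
n=8: >4, res = 46*2+8 = 100
n=-1: not >4, res = 100-1 = 99
n=7: >4, res = 99*2+7 = 205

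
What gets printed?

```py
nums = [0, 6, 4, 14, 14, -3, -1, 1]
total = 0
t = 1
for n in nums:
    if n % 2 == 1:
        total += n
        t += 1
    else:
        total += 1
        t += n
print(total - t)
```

-40

n=0: not odd, total = 0+1 = 1; t=1
n=6: not odd, total = 1+1 = 2; t=7
n=4: not odd, total = 2+1 = 3; t=11
n=14: not odd, total = 3+1 = 4; t=25
n=14: not odd, total = 4+1 = 5; t=39
n=-3: odd, total = 5+(-3) = 2; t=40
n=-1: odd, total = 2+(-1) = 1; t=41
n=1: odd, total = 1+1 = 2; t=42
total-t = 2-42 = -40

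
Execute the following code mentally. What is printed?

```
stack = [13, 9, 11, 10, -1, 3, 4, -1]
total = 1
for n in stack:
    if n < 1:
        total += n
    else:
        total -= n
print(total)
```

-51

n=13: not <1, total = 1-13 = -12
n=9: not <1, total = (-12)-9 = -21
n=11: not <1, total = (-21)-11 = -32
n=10: not <1, total = (-32)-10 = -42
n=-1: <1, total = (-42)+(-1) = -43
n=3: not <1, total = (-43)-3 = -46
n=4: not <1, total = (-46)-4 = -50
n=-1: <1, total = (-50)+(-1) = -51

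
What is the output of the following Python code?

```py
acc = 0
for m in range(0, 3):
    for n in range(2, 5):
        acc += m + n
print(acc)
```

36

m=0,n=2: acc = 0+2 = 2
m=0,n=3: acc = 2+3 = 5
m=0,n=4: acc = 5+4 = 9
m=1,n=2: acc = 9+3 = 12
m=1,n=3: acc = 12+4 = 16
m=1,n=4: acc = 16+5 = 21
m=2,n=2: acc = 21+4 = 25
m=2,n=3: acc = 25+5 = 30
m=2,n=4: acc = 30+6 = 36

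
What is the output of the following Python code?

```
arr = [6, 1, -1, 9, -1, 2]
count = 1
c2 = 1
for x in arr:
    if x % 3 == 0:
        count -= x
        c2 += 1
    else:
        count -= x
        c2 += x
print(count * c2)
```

x=6: %3==0, count = 1-6 = -5; c2=2
x=1: not %3==0, count = (-5)-1 = -6; c2=3
x=-1: not %3==0, count = (-6)-(-1) = -5; c2=2
x=9: %3==0, count = (-5)-9 = -14; c2=3
x=-1: not %3==0, count = (-14)-(-1) = -13; c2=2
x=2: not %3==0, count = (-13)-2 = -15; c2=4
count*c2 = (-15)*4 = -60

-60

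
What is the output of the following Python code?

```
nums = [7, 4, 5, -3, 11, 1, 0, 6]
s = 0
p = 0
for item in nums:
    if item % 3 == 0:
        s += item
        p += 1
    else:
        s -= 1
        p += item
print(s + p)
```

29

item=7: not %3==0, s = 0-1 = -1; p=7
item=4: not %3==0, s = (-1)-1 = -2; p=11
item=5: not %3==0, s = (-2)-1 = -3; p=16
item=-3: %3==0, s = (-3)+(-3) = -6; p=17
item=11: not %3==0, s = (-6)-1 = -7; p=28
item=1: not %3==0, s = (-7)-1 = -8; p=29
item=0: %3==0, s = (-8)+0 = -8; p=30
item=6: %3==0, s = (-8)+6 = -2; p=31
s+p = (-2)+31 = 29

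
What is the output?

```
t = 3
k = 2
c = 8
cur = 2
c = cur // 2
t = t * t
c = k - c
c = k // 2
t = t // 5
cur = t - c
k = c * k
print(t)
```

c = 2//2 = 1
t = 3*3 = 9
c = 2-1 = 1
c = 2//2 = 1
t = 9//5 = 1
cur = 1-1 = 0
k = 1*2 = 2

1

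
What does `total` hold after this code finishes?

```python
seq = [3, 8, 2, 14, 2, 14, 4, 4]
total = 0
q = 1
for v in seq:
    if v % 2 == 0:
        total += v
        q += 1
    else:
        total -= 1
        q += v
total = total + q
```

58

v=3: not even, total = 0-1 = -1; q=4
v=8: even, total = (-1)+8 = 7; q=5
v=2: even, total = 7+2 = 9; q=6
v=14: even, total = 9+14 = 23; q=7
v=2: even, total = 23+2 = 25; q=8
v=14: even, total = 25+14 = 39; q=9
v=4: even, total = 39+4 = 43; q=10
v=4: even, total = 43+4 = 47; q=11
total+q = 47+11 = 58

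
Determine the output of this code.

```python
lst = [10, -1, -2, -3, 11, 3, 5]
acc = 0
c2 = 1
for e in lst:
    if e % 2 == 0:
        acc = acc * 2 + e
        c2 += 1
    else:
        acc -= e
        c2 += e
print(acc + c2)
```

e=10: even, acc = 0*2+10 = 10; c2=2
e=-1: not even, acc = 10-(-1) = 11; c2=1
e=-2: even, acc = 11*2+(-2) = 20; c2=2
e=-3: not even, acc = 20-(-3) = 23; c2=-1
e=11: not even, acc = 23-11 = 12; c2=10
e=3: not even, acc = 12-3 = 9; c2=13
e=5: not even, acc = 9-5 = 4; c2=18
acc+c2 = 4+18 = 22

22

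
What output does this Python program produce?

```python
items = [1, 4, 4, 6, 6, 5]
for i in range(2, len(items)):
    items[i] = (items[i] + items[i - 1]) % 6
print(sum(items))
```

12

i=2: items[2] = (4+4)%6 = 2 → [1, 4, 2, 6, 6, 5]
i=3: items[3] = (6+2)%6 = 2 → [1, 4, 2, 2, 6, 5]
i=4: items[4] = (6+2)%6 = 2 → [1, 4, 2, 2, 2, 5]
i=5: items[5] = (5+2)%6 = 1 → [1, 4, 2, 2, 2, 1]
sum = 12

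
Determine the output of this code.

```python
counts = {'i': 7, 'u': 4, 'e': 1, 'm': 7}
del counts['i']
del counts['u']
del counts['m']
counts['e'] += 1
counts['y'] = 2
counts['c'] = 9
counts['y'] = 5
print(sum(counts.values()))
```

16

del 'i' → {'u': 4, 'e': 1, 'm': 7}
del 'u' → {'e': 1, 'm': 7}
del 'm' → {'e': 1}
counts['e'] = 1+1 = 2 → {'e': 2}
counts['y'] = 2 → {'e': 2, 'y': 2}
counts['c'] = 9 → {'e': 2, 'y': 2, 'c': 9}
counts['y'] = 5 → {'e': 2, 'y': 5, 'c': 9}
sum of values = 16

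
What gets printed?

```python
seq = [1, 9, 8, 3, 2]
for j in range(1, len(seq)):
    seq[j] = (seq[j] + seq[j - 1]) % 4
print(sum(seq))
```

j=1: seq[1] = (9+1)%4 = 2 → [1, 2, 8, 3, 2]
j=2: seq[2] = (8+2)%4 = 2 → [1, 2, 2, 3, 2]
j=3: seq[3] = (3+2)%4 = 1 → [1, 2, 2, 1, 2]
j=4: seq[4] = (2+1)%4 = 3 → [1, 2, 2, 1, 3]
sum = 9

9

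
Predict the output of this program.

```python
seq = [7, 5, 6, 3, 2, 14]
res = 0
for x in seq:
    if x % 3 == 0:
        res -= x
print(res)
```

x=7: not %3==0
x=5: not %3==0
x=6: %3==0, res = 0-6 = -6
x=3: %3==0, res = (-6)-3 = -9
x=2: not %3==0
x=14: not %3==0

-9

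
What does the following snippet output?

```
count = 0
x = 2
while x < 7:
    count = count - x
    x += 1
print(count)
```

-20

x=2: count = 0-2 = -2
x=3: count = (-2)-3 = -5
x=4: count = (-5)-4 = -9
x=5: count = (-9)-5 = -14
x=6: count = (-14)-6 = -20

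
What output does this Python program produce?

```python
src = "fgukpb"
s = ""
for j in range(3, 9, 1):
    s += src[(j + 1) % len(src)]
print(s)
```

j=3: add src[4]='p' → 'p'
j=4: add src[5]='b' → 'pb'
j=5: add src[0]='f' → 'pbf'
j=6: add src[1]='g' → 'pbfg'
j=7: add src[2]='u' → 'pbfgu'
j=8: add src[3]='k' → 'pbfguk'

pbfguk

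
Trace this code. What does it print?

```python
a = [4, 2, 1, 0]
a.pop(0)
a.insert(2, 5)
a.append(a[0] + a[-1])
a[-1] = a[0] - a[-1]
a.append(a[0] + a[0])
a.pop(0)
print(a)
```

[1, 5, 0, 0, 4]

pop(0) removes 4 → [2, 1, 0]
insert 5 at 2 → [2, 1, 5, 0]
append a[0]+a[-1] = 2+0 = 2 → [2, 1, 5, 0, 2]
a[-1] = a[0]-a[-1] = 2-2 = 0 → [2, 1, 5, 0, 0]
append a[0]+a[0] = 2+2 = 4 → [2, 1, 5, 0, 0, 4]
pop(0) removes 2 → [1, 5, 0, 0, 4]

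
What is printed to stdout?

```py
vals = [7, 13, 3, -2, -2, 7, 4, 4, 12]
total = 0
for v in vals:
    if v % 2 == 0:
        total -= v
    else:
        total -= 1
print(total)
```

v=7: not even, total = 0-1 = -1
v=13: not even, total = (-1)-1 = -2
v=3: not even, total = (-2)-1 = -3
v=-2: even, total = (-3)-(-2) = -1
v=-2: even, total = (-1)-(-2) = 1
v=7: not even, total = 1-1 = 0
v=4: even, total = 0-4 = -4
v=4: even, total = (-4)-4 = -8
v=12: even, total = (-8)-12 = -20

-20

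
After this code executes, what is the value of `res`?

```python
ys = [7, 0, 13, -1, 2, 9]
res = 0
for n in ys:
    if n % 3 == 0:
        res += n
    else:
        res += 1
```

13

n=7: not %3==0, res = 0+1 = 1
n=0: %3==0, res = 1+0 = 1
n=13: not %3==0, res = 1+1 = 2
n=-1: not %3==0, res = 2+1 = 3
n=2: not %3==0, res = 3+1 = 4
n=9: %3==0, res = 4+9 = 13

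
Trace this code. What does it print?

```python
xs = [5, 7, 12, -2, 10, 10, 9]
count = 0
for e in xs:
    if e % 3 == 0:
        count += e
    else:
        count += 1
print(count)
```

26

e=5: not %3==0, count = 0+1 = 1
e=7: not %3==0, count = 1+1 = 2
e=12: %3==0, count = 2+12 = 14
e=-2: not %3==0, count = 14+1 = 15
e=10: not %3==0, count = 15+1 = 16
e=10: not %3==0, count = 16+1 = 17
e=9: %3==0, count = 17+9 = 26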